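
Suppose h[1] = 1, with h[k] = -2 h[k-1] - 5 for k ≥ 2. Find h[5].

h[2] = -2*1 - 5 = -7
h[3] = -2*(-7) - 5 = 9
h[4] = -2*9 - 5 = -23
h[5] = -2*(-23) - 5 = 41

41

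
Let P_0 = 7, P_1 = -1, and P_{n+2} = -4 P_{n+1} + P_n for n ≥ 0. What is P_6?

P_2 = -4·(-1) + 7 = 11
P_3 = -4·11 + (-1) = -45
P_4 = -4·(-45) + 11 = 191
P_5 = -4·191 + (-45) = -809
P_6 = -4·(-809) + 191 = 3427

3427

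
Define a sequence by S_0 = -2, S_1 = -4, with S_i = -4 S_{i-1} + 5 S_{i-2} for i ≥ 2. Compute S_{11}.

-16276044

S_2 = -4*(-4) + 5*(-2) = 6
S_3 = -4*6 + 5*(-4) = -44
S_4 = -4*(-44) + 5*6 = 206
S_5 = -4*206 + 5*(-44) = -1044
S_6 = -4*(-1044) + 5*206 = 5206
S_7 = -4*5206 + 5*(-1044) = -26044
S_8 = -4*(-26044) + 5*5206 = 130206
S_9 = -4*130206 + 5*(-26044) = -651044
S_{10} = -4*(-651044) + 5*130206 = 3255206
S_{11} = -4*3255206 + 5*(-651044) = -16276044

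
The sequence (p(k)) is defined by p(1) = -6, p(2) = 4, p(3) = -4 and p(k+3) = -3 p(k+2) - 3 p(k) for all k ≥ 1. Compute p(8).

3438

p(4) = -3·(-4) - 3·(-6) = 30
p(5) = -3·30 - 3·4 = -102
p(6) = -3·(-102) - 3·(-4) = 318
p(7) = -3·318 - 3·30 = -1044
p(8) = -3·(-1044) - 3·(-102) = 3438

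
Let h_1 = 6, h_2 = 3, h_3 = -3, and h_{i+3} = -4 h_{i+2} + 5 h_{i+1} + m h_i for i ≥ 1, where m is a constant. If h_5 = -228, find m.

h_4 = 27 + 6m
h_5 = -123 - 21m
So -123 - 21m = -228, giving m = 5.

5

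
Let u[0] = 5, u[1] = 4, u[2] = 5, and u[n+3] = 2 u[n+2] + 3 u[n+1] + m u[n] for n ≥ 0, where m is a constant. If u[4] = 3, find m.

u[3] = 22 + 5m
u[4] = 59 + 14m
So 59 + 14m = 3, giving m = -4.

-4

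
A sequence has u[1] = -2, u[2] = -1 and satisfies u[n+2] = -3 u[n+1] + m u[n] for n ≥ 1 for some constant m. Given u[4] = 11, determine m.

u[3] = 3 - 2m
u[4] = -9 + 5m
So -9 + 5m = 11, giving m = 4.

4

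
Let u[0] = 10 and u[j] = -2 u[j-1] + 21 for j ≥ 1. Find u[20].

3145735

The fixed point is 21/(1 + 2) = 7, so u[j] - 7 = -2(u[j-1] - 7).
Hence u[j] = 3·(-2)^j + 7.
u[20] = 3·(-2)^{20} + 7 = 3·1048576 + 7 = 3145735.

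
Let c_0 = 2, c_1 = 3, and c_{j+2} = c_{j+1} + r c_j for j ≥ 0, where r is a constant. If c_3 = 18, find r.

3

c_2 = 3 + 2r
c_3 = 3 + 5r
So 3 + 5r = 18, giving r = 3.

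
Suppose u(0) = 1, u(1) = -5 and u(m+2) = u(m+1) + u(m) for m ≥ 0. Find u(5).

-22

u(2) = (-5) + 1 = -4
u(3) = (-4) + (-5) = -9
u(4) = (-9) + (-4) = -13
u(5) = (-13) + (-9) = -22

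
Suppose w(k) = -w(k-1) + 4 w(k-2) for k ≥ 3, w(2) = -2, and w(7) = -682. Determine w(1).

-7

Let w(1) = y.
w(3) = 2 + 4y
w(4) = -10 - 4y
w(5) = 18 + 20y
w(6) = -58 - 36y
w(7) = 130 + 116y
So 130 + 116y = -682, giving y = -7.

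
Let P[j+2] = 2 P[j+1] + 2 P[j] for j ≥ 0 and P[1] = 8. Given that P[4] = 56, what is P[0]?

-6

Let P[0] = x.
P[2] = 16 + 2x
P[3] = 48 + 4x
P[4] = 128 + 12x
So 128 + 12x = 56, giving x = -6.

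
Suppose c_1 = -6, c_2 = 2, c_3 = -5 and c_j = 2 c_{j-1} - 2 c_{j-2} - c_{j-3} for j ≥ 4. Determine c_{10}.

c_4 = 2(-5) - 2(2) - (-6) = -8
c_5 = 2(-8) - 2(-5) - 2 = -8
c_6 = 2(-8) - 2(-8) - (-5) = 5
c_7 = 2(5) - 2(-8) - (-8) = 34
c_8 = 2(34) - 2(5) - (-8) = 66
c_9 = 2(66) - 2(34) - 5 = 59
c_{10} = 2(59) - 2(66) - 34 = -48

-48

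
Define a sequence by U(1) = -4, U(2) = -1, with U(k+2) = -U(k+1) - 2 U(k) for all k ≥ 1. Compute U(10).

U(3) = -(-1) - 2*(-4) = 9
U(4) = -9 - 2*(-1) = -7
U(5) = -(-7) - 2*9 = -11
U(6) = -(-11) - 2*(-7) = 25
U(7) = -25 - 2*(-11) = -3
U(8) = -(-3) - 2*25 = -47
U(9) = -(-47) - 2*(-3) = 53
U(10) = -53 - 2*(-47) = 41

41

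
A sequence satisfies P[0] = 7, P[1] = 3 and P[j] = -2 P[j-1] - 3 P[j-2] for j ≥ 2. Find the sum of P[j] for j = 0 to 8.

P[2] = -2*3 - 3*7 = -27
P[3] = -2*(-27) - 3*3 = 45
P[4] = -2*45 - 3*(-27) = -9
P[5] = -2*(-9) - 3*45 = -117
P[6] = -2*(-117) - 3*(-9) = 261
P[7] = -2*261 - 3*(-117) = -171
P[8] = -2*(-171) - 3*261 = -441
Sum = 7 + 3 + (-27) + 45 + (-9) + (-117) + 261 + (-171) + (-441) = -449

-449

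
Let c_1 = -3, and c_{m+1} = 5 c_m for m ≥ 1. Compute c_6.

c_2 = 5·(-3) = -15
c_3 = 5·(-15) = -75
c_4 = 5·(-75) = -375
c_5 = 5·(-375) = -1875
c_6 = 5·(-1875) = -9375

-9375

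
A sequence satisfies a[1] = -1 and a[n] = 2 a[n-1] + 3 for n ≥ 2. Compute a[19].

The fixed point is 3/(1 - 2) = -3, so a[n] + 3 = 2(a[n-1] + 3).
Hence a[n] = 2·2^{n-1} - 3.
a[19] = 2·2^{18} - 3 = 2·262144 - 3 = 524285.

524285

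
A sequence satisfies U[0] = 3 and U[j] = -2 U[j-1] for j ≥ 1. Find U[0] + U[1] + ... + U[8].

513

U[1] = -2*3 = -6
U[2] = -2*(-6) = 12
U[3] = -2*12 = -24
U[4] = -2*(-24) = 48
U[5] = -2*48 = -96
U[6] = -2*(-96) = 192
U[7] = -2*192 = -384
U[8] = -2*(-384) = 768
Sum = 3 + (-6) + 12 + (-24) + 48 + (-96) + 192 + (-384) + 768 = 513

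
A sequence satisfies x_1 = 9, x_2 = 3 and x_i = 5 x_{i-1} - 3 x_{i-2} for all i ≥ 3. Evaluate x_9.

-106716

x_3 = 5(3) - 3(9) = -12
x_4 = 5(-12) - 3(3) = -69
x_5 = 5(-69) - 3(-12) = -309
x_6 = 5(-309) - 3(-69) = -1338
x_7 = 5(-1338) - 3(-309) = -5763
x_8 = 5(-5763) - 3(-1338) = -24801
x_9 = 5(-24801) - 3(-5763) = -106716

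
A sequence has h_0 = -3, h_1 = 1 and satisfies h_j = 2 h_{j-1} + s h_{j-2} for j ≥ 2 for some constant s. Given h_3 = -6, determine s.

2

h_2 = 2 - 3s
h_3 = 4 - 5s
So 4 - 5s = -6, giving s = 2.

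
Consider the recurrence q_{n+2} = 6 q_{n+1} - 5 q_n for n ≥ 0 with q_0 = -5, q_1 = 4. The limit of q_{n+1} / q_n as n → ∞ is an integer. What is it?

5

The characteristic equation is r^2 - 6r + 5 = 0, which factors as (r - 5)(r - 1) = 0.
So the roots are 5 and 1. Since |5| > |1| and the coefficient of 5^n is non-zero, the ratio tends to 5.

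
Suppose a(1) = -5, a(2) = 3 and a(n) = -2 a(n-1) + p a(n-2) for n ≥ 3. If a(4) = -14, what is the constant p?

a(3) = -6 - 5p
a(4) = 12 + 13p
So 12 + 13p = -14, giving p = -2.

-2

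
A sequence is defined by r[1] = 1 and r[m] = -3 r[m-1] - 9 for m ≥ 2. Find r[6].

r[2] = -3(1) - 9 = -12
r[3] = -3(-12) - 9 = 27
r[4] = -3(27) - 9 = -90
r[5] = -3(-90) - 9 = 261
r[6] = -3(261) - 9 = -792

-792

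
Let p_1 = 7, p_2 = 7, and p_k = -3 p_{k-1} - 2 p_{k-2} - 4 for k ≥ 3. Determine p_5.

-223

p_3 = -3·7 - 2·7 - 4 = -39
p_4 = -3·(-39) - 2·7 - 4 = 99
p_5 = -3·99 - 2·(-39) - 4 = -223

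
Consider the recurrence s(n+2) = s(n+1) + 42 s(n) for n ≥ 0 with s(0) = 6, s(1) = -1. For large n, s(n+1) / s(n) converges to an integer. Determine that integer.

7

The characteristic equation is r^2 - r - 42 = 0, which factors as (r - 7)(r + 6) = 0.
So the roots are 7 and -6. Since |7| > |-6| and the coefficient of 7^n is non-zero, the ratio tends to 7.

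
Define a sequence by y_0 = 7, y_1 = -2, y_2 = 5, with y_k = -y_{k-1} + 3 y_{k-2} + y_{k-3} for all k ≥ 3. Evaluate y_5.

y_3 = -5 + 3·(-2) + 7 = -4
y_4 = -(-4) + 3·5 + (-2) = 17
y_5 = -17 + 3·(-4) + 5 = -24

-24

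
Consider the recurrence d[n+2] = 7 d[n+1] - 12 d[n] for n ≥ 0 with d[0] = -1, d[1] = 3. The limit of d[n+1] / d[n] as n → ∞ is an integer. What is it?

4

The characteristic equation is r^2 - 7r + 12 = 0, which factors as (r - 4)(r - 3) = 0.
So the roots are 4 and 3. Since |4| > |3| and the coefficient of 4^n is non-zero, the ratio tends to 4.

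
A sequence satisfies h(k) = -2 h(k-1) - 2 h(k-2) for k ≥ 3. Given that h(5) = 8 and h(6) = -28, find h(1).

Rearranging, h(k-2) = (h(k) + 2 h(k-1)) / -2.
h(4) = (-28 + 2(8)) / -2 = -12/-2 = 6
h(3) = (8 + 2(6)) / -2 = 20/-2 = -10
h(2) = (6 + 2(-10)) / -2 = -14/-2 = 7
h(1) = (-10 + 2(7)) / -2 = 4/-2 = -2

-2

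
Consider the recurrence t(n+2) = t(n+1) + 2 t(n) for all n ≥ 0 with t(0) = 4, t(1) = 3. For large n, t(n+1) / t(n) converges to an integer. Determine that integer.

2

The characteristic equation is r^2 - r - 2 = 0, which factors as (r - 2)(r + 1) = 0.
So the roots are 2 and -1. Since |2| > |-1| and the coefficient of 2^n is non-zero, the ratio tends to 2.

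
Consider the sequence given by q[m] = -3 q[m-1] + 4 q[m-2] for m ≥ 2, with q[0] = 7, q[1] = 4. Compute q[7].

q[2] = -3*4 + 4*7 = 16
q[3] = -3*16 + 4*4 = -32
q[4] = -3*(-32) + 4*16 = 160
q[5] = -3*160 + 4*(-32) = -608
q[6] = -3*(-608) + 4*160 = 2464
q[7] = -3*2464 + 4*(-608) = -9824

-9824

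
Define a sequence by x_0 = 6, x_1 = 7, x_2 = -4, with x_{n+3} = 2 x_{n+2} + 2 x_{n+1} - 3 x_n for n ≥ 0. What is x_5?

x_3 = 2*(-4) + 2*7 - 3*6 = -12
x_4 = 2*(-12) + 2*(-4) - 3*7 = -53
x_5 = 2*(-53) + 2*(-12) - 3*(-4) = -118

-118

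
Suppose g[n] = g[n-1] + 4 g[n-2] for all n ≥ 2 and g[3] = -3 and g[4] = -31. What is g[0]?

Rearranging, g[n-2] = (g[n] - g[n-1]) / 4.
g[2] = (-31 - (-3)) / 4 = -28/4 = -7
g[1] = (-3 - (-7)) / 4 = 4/4 = 1
g[0] = (-7 - 1) / 4 = -8/4 = -2

-2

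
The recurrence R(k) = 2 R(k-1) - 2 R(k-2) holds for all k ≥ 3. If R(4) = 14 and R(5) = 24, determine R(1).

Rearranging, R(k-2) = (R(k) - 2 R(k-1)) / -2.
R(3) = (24 - 2*14) / -2 = -4/-2 = 2
R(2) = (14 - 2*2) / -2 = 10/-2 = -5
R(1) = (2 - 2*(-5)) / -2 = 12/-2 = -6

-6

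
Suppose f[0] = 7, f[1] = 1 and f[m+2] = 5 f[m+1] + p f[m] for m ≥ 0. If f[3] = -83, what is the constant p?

-3

f[2] = 5 + 7p
f[3] = 25 + 36p
So 25 + 36p = -83, giving p = -3.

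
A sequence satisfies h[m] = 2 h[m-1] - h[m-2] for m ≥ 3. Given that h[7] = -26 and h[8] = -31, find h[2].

Rearranging, h[m-2] = -(h[m] - 2 h[m-1]).
h[6] = -(-31 - 2*(-26)) = -21
h[5] = -(-26 - 2*(-21)) = -16
h[4] = -(-21 - 2*(-16)) = -11
h[3] = -(-16 - 2*(-11)) = -6
h[2] = -(-11 - 2*(-6)) = -1

-1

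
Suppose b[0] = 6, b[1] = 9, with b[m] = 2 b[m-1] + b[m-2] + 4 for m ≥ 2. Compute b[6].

b[2] = 2*9 + 6 + 4 = 28
b[3] = 2*28 + 9 + 4 = 69
b[4] = 2*69 + 28 + 4 = 170
b[5] = 2*170 + 69 + 4 = 413
b[6] = 2*413 + 170 + 4 = 1000

1000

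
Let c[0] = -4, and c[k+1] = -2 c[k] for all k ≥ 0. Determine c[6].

c[1] = -2*(-4) = 8
c[2] = -2*8 = -16
c[3] = -2*(-16) = 32
c[4] = -2*32 = -64
c[5] = -2*(-64) = 128
c[6] = -2*128 = -256

-256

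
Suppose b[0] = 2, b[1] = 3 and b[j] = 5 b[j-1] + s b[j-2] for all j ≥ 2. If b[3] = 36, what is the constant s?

-3

b[2] = 15 + 2s
b[3] = 75 + 13s
So 75 + 13s = 36, giving s = -3.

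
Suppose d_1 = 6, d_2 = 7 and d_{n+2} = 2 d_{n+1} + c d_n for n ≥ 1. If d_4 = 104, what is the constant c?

d_3 = 14 + 6c
d_4 = 28 + 19c
So 28 + 19c = 104, giving c = 4.

4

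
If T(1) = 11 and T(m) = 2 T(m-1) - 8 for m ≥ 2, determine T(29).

The fixed point is -8/(1 - 2) = 8, so T(m) - 8 = 2(T(m-1) - 8).
Hence T(m) = 3·2^{m-1} + 8.
T(29) = 3·2^{28} + 8 = 3·268435456 + 8 = 805306376.

805306376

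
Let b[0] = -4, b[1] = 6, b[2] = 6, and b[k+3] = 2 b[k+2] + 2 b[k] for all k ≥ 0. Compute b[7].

b[3] = 2*6 + 2*(-4) = 4
b[4] = 2*4 + 2*6 = 20
b[5] = 2*20 + 2*6 = 52
b[6] = 2*52 + 2*4 = 112
b[7] = 2*112 + 2*20 = 264

264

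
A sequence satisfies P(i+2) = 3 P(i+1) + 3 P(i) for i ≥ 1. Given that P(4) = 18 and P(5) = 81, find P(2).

-3

Rearranging, P(i-2) = (P(i) - 3 P(i-1)) / 3.
P(3) = (81 - 3(18)) / 3 = 27/3 = 9
P(2) = (18 - 3(9)) / 3 = -9/3 = -3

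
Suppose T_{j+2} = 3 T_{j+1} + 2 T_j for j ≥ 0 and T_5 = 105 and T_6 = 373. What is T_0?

-4

Rearranging, T_{j-2} = (T_j - 3 T_{j-1}) / 2.
T_4 = (373 - 3(105)) / 2 = 58/2 = 29
T_3 = (105 - 3(29)) / 2 = 18/2 = 9
T_2 = (29 - 3(9)) / 2 = 2/2 = 1
T_1 = (9 - 3(1)) / 2 = 6/2 = 3
T_0 = (1 - 3(3)) / 2 = -8/2 = -4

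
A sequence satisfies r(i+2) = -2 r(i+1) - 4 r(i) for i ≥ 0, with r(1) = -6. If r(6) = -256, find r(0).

Let r(0) = z.
r(2) = 12 - 4z
r(3) = 8z
r(4) = -48
r(5) = 96 - 32z
r(6) = 64z
So 64z = -256, giving z = -4.

-4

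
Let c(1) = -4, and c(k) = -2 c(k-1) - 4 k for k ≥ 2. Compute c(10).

c(2) = -2·(-4) - 8 = 0
c(3) = -2·0 - 12 = -12
c(4) = -2·(-12) - 16 = 8
c(5) = -2·8 - 20 = -36
c(6) = -2·(-36) - 24 = 48
c(7) = -2·48 - 28 = -124
c(8) = -2·(-124) - 32 = 216
c(9) = -2·216 - 36 = -468
c(10) = -2·(-468) - 40 = 896

896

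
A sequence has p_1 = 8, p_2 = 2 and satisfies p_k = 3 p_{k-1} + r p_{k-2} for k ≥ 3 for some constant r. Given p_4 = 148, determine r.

p_3 = 6 + 8r
p_4 = 18 + 26r
So 18 + 26r = 148, giving r = 5.

5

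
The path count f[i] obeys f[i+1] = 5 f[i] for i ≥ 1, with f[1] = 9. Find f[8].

703125

f[2] = 5*9 = 45
f[3] = 5*45 = 225
f[4] = 5*225 = 1125
f[5] = 5*1125 = 5625
f[6] = 5*5625 = 28125
f[7] = 5*28125 = 140625
f[8] = 5*140625 = 703125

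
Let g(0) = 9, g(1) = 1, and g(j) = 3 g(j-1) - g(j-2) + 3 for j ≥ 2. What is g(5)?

-35

g(2) = 3*1 - 9 + 3 = -3
g(3) = 3*(-3) - 1 + 3 = -7
g(4) = 3*(-7) - (-3) + 3 = -15
g(5) = 3*(-15) - (-7) + 3 = -35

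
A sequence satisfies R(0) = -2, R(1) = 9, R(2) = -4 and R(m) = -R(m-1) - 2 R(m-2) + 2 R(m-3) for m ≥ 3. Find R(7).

R(3) = -(-4) - 2·9 + 2·(-2) = -18
R(4) = -(-18) - 2·(-4) + 2·9 = 44
R(5) = -44 - 2·(-18) + 2·(-4) = -16
R(6) = -(-16) - 2·44 + 2·(-18) = -108
R(7) = -(-108) - 2·(-16) + 2·44 = 228

228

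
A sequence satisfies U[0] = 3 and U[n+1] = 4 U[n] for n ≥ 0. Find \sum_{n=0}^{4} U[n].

1023

U[1] = 4·3 = 12
U[2] = 4·12 = 48
U[3] = 4·48 = 192
U[4] = 4·192 = 768
Sum = 3 + 12 + 48 + 192 + 768 = 1023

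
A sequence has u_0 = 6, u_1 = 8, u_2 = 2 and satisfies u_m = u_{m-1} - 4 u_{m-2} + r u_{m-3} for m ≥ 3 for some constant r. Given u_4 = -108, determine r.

-5

u_3 = -30 + 6r
u_4 = -38 + 14r
So -38 + 14r = -108, giving r = -5.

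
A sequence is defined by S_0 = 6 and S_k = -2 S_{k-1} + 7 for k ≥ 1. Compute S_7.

S_1 = -2·6 + 7 = -5
S_2 = -2·(-5) + 7 = 17
S_3 = -2·17 + 7 = -27
S_4 = -2·(-27) + 7 = 61
S_5 = -2·61 + 7 = -115
S_6 = -2·(-115) + 7 = 237
S_7 = -2·237 + 7 = -467

-467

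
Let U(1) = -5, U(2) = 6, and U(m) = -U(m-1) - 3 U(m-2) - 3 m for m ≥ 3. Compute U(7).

U(3) = -6 - 3*(-5) - 9 = 0
U(4) = -0 - 3*6 - 12 = -30
U(5) = -(-30) - 3*0 - 15 = 15
U(6) = -15 - 3*(-30) - 18 = 57
U(7) = -57 - 3*15 - 21 = -123

-123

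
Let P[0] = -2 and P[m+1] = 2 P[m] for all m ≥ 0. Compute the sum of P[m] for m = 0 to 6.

P[1] = 2(-2) = -4
P[2] = 2(-4) = -8
P[3] = 2(-8) = -16
P[4] = 2(-16) = -32
P[5] = 2(-32) = -64
P[6] = 2(-64) = -128
Sum = (-2) + (-4) + (-8) + (-16) + (-32) + (-64) + (-128) = -254

-254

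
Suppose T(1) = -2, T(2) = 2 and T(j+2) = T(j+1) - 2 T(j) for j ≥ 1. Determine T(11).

-90

T(3) = 2 - 2(-2) = 6
T(4) = 6 - 2(2) = 2
T(5) = 2 - 2(6) = -10
T(6) = (-10) - 2(2) = -14
T(7) = (-14) - 2(-10) = 6
T(8) = 6 - 2(-14) = 34
T(9) = 34 - 2(6) = 22
T(10) = 22 - 2(34) = -46
T(11) = (-46) - 2(22) = -90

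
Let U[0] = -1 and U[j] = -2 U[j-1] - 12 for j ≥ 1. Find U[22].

12582908

The fixed point is -12/(1 + 2) = -4, so U[j] + 4 = -2(U[j-1] + 4).
Hence U[j] = 3·(-2)^j - 4.
U[22] = 3·(-2)^{22} - 4 = 3·4194304 - 4 = 12582908.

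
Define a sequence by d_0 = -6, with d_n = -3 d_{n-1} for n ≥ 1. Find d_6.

d_1 = -3(-6) = 18
d_2 = -3(18) = -54
d_3 = -3(-54) = 162
d_4 = -3(162) = -486
d_5 = -3(-486) = 1458
d_6 = -3(1458) = -4374

-4374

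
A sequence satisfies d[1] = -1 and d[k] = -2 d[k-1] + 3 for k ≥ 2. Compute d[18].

262145

The fixed point is 3/(1 + 2) = 1, so d[k] - 1 = -2(d[k-1] - 1).
Hence d[k] = -2·(-2)^{k-1} + 1.
d[18] = -2·(-2)^{17} + 1 = -2·-131072 + 1 = 262145.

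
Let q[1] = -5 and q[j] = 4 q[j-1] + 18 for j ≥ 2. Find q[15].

268435450

The fixed point is 18/(1 - 4) = -6, so q[j] + 6 = 4(q[j-1] + 6).
Hence q[j] = 1·4^{j-1} - 6.
q[15] = 1·4^{14} - 6 = 1·268435456 - 6 = 268435450.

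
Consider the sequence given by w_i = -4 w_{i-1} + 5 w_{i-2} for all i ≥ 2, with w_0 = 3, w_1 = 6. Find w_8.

-195309

w_2 = -4*6 + 5*3 = -9
w_3 = -4*(-9) + 5*6 = 66
w_4 = -4*66 + 5*(-9) = -309
w_5 = -4*(-309) + 5*66 = 1566
w_6 = -4*1566 + 5*(-309) = -7809
w_7 = -4*(-7809) + 5*1566 = 39066
w_8 = -4*39066 + 5*(-7809) = -195309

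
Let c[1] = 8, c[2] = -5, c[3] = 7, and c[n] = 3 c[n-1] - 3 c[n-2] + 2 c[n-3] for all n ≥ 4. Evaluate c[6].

233

c[4] = 3·7 - 3·(-5) + 2·8 = 52
c[5] = 3·52 - 3·7 + 2·(-5) = 125
c[6] = 3·125 - 3·52 + 2·7 = 233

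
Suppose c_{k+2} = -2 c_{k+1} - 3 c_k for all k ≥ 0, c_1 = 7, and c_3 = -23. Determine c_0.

-5

Let c_0 = x.
c_2 = -14 - 3x
c_3 = 7 + 6x
So 7 + 6x = -23, giving x = -5.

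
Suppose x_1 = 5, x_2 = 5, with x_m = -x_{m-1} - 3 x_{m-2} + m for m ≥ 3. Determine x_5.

x_3 = -5 - 3·5 + 3 = -17
x_4 = -(-17) - 3·5 + 4 = 6
x_5 = -6 - 3·(-17) + 5 = 50

50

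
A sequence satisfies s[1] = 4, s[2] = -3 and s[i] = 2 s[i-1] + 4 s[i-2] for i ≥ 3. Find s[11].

54784

s[3] = 2(-3) + 4(4) = 10
s[4] = 2(10) + 4(-3) = 8
s[5] = 2(8) + 4(10) = 56
s[6] = 2(56) + 4(8) = 144
s[7] = 2(144) + 4(56) = 512
s[8] = 2(512) + 4(144) = 1600
s[9] = 2(1600) + 4(512) = 5248
s[10] = 2(5248) + 4(1600) = 16896
s[11] = 2(16896) + 4(5248) = 54784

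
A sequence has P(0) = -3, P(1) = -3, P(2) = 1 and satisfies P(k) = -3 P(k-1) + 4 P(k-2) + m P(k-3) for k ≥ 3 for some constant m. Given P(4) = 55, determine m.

1

P(3) = -15 - 3m
P(4) = 49 + 6m
So 49 + 6m = 55, giving m = 1.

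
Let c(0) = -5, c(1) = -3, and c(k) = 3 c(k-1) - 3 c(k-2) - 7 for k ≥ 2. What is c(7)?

c(2) = 3(-3) - 3(-5) - 7 = -1
c(3) = 3(-1) - 3(-3) - 7 = -1
c(4) = 3(-1) - 3(-1) - 7 = -7
c(5) = 3(-7) - 3(-1) - 7 = -25
c(6) = 3(-25) - 3(-7) - 7 = -61
c(7) = 3(-61) - 3(-25) - 7 = -115

-115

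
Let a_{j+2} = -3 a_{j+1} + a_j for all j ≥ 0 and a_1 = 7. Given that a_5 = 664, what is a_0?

3

Let a_0 = z.
a_2 = -21 + z
a_3 = 70 - 3z
a_4 = -231 + 10z
a_5 = 763 - 33z
So 763 - 33z = 664, giving z = 3.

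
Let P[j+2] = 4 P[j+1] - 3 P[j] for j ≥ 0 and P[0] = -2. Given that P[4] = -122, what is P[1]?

Let P[1] = x.
P[2] = 6 + 4x
P[3] = 24 + 13x
P[4] = 78 + 40x
So 78 + 40x = -122, giving x = -5.

-5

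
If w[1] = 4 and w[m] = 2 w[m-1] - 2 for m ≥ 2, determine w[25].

33554434

The fixed point is -2/(1 - 2) = 2, so w[m] - 2 = 2(w[m-1] - 2).
Hence w[m] = 2·2^{m-1} + 2.
w[25] = 2·2^{24} + 2 = 2·16777216 + 2 = 33554434.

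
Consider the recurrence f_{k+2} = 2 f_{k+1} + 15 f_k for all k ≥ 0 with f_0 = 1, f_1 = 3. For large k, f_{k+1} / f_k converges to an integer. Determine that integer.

The characteristic equation is r^2 - 2r - 15 = 0, which factors as (r - 5)(r + 3) = 0.
So the roots are 5 and -3. Since |5| > |-3| and the coefficient of 5^k is non-zero, the ratio tends to 5.

5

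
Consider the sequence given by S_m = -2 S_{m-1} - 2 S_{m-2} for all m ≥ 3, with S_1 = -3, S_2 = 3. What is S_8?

24

S_3 = -2*3 - 2*(-3) = 0
S_4 = -2*0 - 2*3 = -6
S_5 = -2*(-6) - 2*0 = 12
S_6 = -2*12 - 2*(-6) = -12
S_7 = -2*(-12) - 2*12 = 0
S_8 = -2*0 - 2*(-12) = 24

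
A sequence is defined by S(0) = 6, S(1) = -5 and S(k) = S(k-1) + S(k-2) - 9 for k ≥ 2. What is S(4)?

-39

S(2) = (-5) + 6 - 9 = -8
S(3) = (-8) + (-5) - 9 = -22
S(4) = (-22) + (-8) - 9 = -39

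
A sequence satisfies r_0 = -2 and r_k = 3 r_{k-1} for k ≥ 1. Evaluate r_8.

-13122

r_1 = 3(-2) = -6
r_2 = 3(-6) = -18
r_3 = 3(-18) = -54
r_4 = 3(-54) = -162
r_5 = 3(-162) = -486
r_6 = 3(-486) = -1458
r_7 = 3(-1458) = -4374
r_8 = 3(-4374) = -13122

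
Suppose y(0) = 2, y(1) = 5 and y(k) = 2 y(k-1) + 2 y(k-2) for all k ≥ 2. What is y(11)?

y(2) = 2*5 + 2*2 = 14
y(3) = 2*14 + 2*5 = 38
y(4) = 2*38 + 2*14 = 104
y(5) = 2*104 + 2*38 = 284
y(6) = 2*284 + 2*104 = 776
y(7) = 2*776 + 2*284 = 2120
y(8) = 2*2120 + 2*776 = 5792
y(9) = 2*5792 + 2*2120 = 15824
y(10) = 2*15824 + 2*5792 = 43232
y(11) = 2*43232 + 2*15824 = 118112

118112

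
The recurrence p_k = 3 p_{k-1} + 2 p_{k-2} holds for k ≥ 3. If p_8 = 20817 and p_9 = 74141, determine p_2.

9

Rearranging, p_{k-2} = (p_k - 3 p_{k-1}) / 2.
p_7 = (74141 - 3*20817) / 2 = 11690/2 = 5845
p_6 = (20817 - 3*5845) / 2 = 3282/2 = 1641
p_5 = (5845 - 3*1641) / 2 = 922/2 = 461
p_4 = (1641 - 3*461) / 2 = 258/2 = 129
p_3 = (461 - 3*129) / 2 = 74/2 = 37
p_2 = (129 - 3*37) / 2 = 18/2 = 9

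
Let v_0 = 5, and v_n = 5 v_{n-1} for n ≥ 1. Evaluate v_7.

390625

v_1 = 5(5) = 25
v_2 = 5(25) = 125
v_3 = 5(125) = 625
v_4 = 5(625) = 3125
v_5 = 5(3125) = 15625
v_6 = 5(15625) = 78125
v_7 = 5(78125) = 390625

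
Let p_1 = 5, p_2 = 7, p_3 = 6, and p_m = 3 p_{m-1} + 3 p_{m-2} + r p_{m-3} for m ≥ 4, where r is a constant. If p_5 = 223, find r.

p_4 = 39 + 5r
p_5 = 135 + 22r
So 135 + 22r = 223, giving r = 4.

4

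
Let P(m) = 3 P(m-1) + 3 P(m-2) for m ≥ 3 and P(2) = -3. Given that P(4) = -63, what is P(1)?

Let P(1) = x.
P(3) = -9 + 3x
P(4) = -36 + 9x
So -36 + 9x = -63, giving x = -3.

-3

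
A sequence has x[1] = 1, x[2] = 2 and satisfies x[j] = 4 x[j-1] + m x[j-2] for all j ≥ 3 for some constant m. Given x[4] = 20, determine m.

x[3] = 8 + m
x[4] = 32 + 6m
So 32 + 6m = 20, giving m = -2.

-2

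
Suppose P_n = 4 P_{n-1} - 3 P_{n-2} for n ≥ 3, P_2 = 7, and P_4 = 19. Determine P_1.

Let P_1 = v.
P_3 = 28 - 3v
P_4 = 91 - 12v
So 91 - 12v = 19, giving v = 6.

6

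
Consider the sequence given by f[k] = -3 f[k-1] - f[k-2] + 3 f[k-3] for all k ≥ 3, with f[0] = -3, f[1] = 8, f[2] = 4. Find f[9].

-4300

f[3] = -3·4 - 8 + 3·(-3) = -29
f[4] = -3·(-29) - 4 + 3·8 = 107
f[5] = -3·107 - (-29) + 3·4 = -280
f[6] = -3·(-280) - 107 + 3·(-29) = 646
f[7] = -3·646 - (-280) + 3·107 = -1337
f[8] = -3·(-1337) - 646 + 3·(-280) = 2525
f[9] = -3·2525 - (-1337) + 3·646 = -4300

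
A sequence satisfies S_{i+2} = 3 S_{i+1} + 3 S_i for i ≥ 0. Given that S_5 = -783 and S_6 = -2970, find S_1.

-3

Rearranging, S_{i-2} = (S_i - 3 S_{i-1}) / 3.
S_4 = (-2970 - 3*(-783)) / 3 = -621/3 = -207
S_3 = (-783 - 3*(-207)) / 3 = -162/3 = -54
S_2 = (-207 - 3*(-54)) / 3 = -45/3 = -15
S_1 = (-54 - 3*(-15)) / 3 = -9/3 = -3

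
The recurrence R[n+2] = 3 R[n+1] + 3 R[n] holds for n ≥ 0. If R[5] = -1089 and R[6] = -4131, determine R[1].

Rearranging, R[n-2] = (R[n] - 3 R[n-1]) / 3.
R[4] = (-4131 - 3(-1089)) / 3 = -864/3 = -288
R[3] = (-1089 - 3(-288)) / 3 = -225/3 = -75
R[2] = (-288 - 3(-75)) / 3 = -63/3 = -21
R[1] = (-75 - 3(-21)) / 3 = -12/3 = -4

-4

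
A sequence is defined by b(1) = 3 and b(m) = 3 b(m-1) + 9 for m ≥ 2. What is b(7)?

5463

b(2) = 3(3) + 9 = 18
b(3) = 3(18) + 9 = 63
b(4) = 3(63) + 9 = 198
b(5) = 3(198) + 9 = 603
b(6) = 3(603) + 9 = 1818
b(7) = 3(1818) + 9 = 5463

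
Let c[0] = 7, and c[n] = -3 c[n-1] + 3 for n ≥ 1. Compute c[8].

c[1] = -3(7) + 3 = -18
c[2] = -3(-18) + 3 = 57
c[3] = -3(57) + 3 = -168
c[4] = -3(-168) + 3 = 507
c[5] = -3(507) + 3 = -1518
c[6] = -3(-1518) + 3 = 4557
c[7] = -3(4557) + 3 = -13668
c[8] = -3(-13668) + 3 = 41007

41007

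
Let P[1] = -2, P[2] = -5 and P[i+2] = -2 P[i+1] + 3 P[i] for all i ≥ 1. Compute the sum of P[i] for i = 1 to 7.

P[3] = -2*(-5) + 3*(-2) = 4
P[4] = -2*4 + 3*(-5) = -23
P[5] = -2*(-23) + 3*4 = 58
P[6] = -2*58 + 3*(-23) = -185
P[7] = -2*(-185) + 3*58 = 544
Sum = (-2) + (-5) + 4 + (-23) + 58 + (-185) + 544 = 391

391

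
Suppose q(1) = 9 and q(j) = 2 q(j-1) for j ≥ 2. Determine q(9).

2304

q(2) = 2*9 = 18
q(3) = 2*18 = 36
q(4) = 2*36 = 72
q(5) = 2*72 = 144
q(6) = 2*144 = 288
q(7) = 2*288 = 576
q(8) = 2*576 = 1152
q(9) = 2*1152 = 2304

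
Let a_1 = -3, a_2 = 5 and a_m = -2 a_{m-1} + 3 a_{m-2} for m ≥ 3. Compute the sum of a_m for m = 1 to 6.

a_3 = -2(5) + 3(-3) = -19
a_4 = -2(-19) + 3(5) = 53
a_5 = -2(53) + 3(-19) = -163
a_6 = -2(-163) + 3(53) = 485
Sum = (-3) + 5 + (-19) + 53 + (-163) + 485 = 358

358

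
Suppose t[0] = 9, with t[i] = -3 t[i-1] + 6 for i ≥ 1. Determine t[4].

609

t[1] = -3*9 + 6 = -21
t[2] = -3*(-21) + 6 = 69
t[3] = -3*69 + 6 = -201
t[4] = -3*(-201) + 6 = 609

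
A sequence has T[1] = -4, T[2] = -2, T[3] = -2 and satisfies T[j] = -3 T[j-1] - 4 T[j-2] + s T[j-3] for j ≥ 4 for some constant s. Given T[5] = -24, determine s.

T[4] = 14 - 4s
T[5] = -34 + 10s
So -34 + 10s = -24, giving s = 1.

1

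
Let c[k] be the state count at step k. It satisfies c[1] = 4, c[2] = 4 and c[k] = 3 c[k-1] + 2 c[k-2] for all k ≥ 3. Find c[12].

1771844

c[3] = 3(4) + 2(4) = 20
c[4] = 3(20) + 2(4) = 68
c[5] = 3(68) + 2(20) = 244
c[6] = 3(244) + 2(68) = 868
c[7] = 3(868) + 2(244) = 3092
c[8] = 3(3092) + 2(868) = 11012
c[9] = 3(11012) + 2(3092) = 39220
c[10] = 3(39220) + 2(11012) = 139684
c[11] = 3(139684) + 2(39220) = 497492
c[12] = 3(497492) + 2(139684) = 1771844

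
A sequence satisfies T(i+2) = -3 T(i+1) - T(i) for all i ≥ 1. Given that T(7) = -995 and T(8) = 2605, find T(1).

Rearranging, T(i-2) = -(T(i) + 3 T(i-1)).
T(6) = -(2605 + 3*(-995)) = 380
T(5) = -(-995 + 3*380) = -145
T(4) = -(380 + 3*(-145)) = 55
T(3) = -(-145 + 3*55) = -20
T(2) = -(55 + 3*(-20)) = 5
T(1) = -(-20 + 3*5) = 5

5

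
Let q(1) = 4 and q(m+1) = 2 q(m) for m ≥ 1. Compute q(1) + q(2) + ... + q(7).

q(2) = 2·4 = 8
q(3) = 2·8 = 16
q(4) = 2·16 = 32
q(5) = 2·32 = 64
q(6) = 2·64 = 128
q(7) = 2·128 = 256
Sum = 4 + 8 + 16 + 32 + 64 + 128 + 256 = 508

508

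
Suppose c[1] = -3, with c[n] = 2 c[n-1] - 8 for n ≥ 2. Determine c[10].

c[2] = 2*(-3) - 8 = -14
c[3] = 2*(-14) - 8 = -36
c[4] = 2*(-36) - 8 = -80
c[5] = 2*(-80) - 8 = -168
c[6] = 2*(-168) - 8 = -344
c[7] = 2*(-344) - 8 = -696
c[8] = 2*(-696) - 8 = -1400
c[9] = 2*(-1400) - 8 = -2808
c[10] = 2*(-2808) - 8 = -5624

-5624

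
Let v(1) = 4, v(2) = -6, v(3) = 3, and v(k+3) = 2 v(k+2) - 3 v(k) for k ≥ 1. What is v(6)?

v(4) = 2*3 - 3*4 = -6
v(5) = 2*(-6) - 3*(-6) = 6
v(6) = 2*6 - 3*3 = 3

3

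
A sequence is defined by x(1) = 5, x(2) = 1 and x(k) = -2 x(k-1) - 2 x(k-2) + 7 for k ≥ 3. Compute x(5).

-13

x(3) = -2(1) - 2(5) + 7 = -5
x(4) = -2(-5) - 2(1) + 7 = 15
x(5) = -2(15) - 2(-5) + 7 = -13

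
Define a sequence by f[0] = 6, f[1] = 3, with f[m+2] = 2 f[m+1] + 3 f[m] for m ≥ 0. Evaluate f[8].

f[2] = 2(3) + 3(6) = 24
f[3] = 2(24) + 3(3) = 57
f[4] = 2(57) + 3(24) = 186
f[5] = 2(186) + 3(57) = 543
f[6] = 2(543) + 3(186) = 1644
f[7] = 2(1644) + 3(543) = 4917
f[8] = 2(4917) + 3(1644) = 14766

14766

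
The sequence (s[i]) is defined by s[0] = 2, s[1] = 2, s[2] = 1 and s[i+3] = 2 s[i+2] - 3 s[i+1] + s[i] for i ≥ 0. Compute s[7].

s[3] = 2*1 - 3*2 + 2 = -2
s[4] = 2*(-2) - 3*1 + 2 = -5
s[5] = 2*(-5) - 3*(-2) + 1 = -3
s[6] = 2*(-3) - 3*(-5) + (-2) = 7
s[7] = 2*7 - 3*(-3) + (-5) = 18

18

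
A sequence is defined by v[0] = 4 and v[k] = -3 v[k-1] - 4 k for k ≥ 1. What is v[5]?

-1160

v[1] = -3·4 - 4 = -16
v[2] = -3·(-16) - 8 = 40
v[3] = -3·40 - 12 = -132
v[4] = -3·(-132) - 16 = 380
v[5] = -3·380 - 20 = -1160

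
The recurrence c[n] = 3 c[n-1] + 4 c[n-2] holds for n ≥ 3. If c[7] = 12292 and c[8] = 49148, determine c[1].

7

Rearranging, c[n-2] = (c[n] - 3 c[n-1]) / 4.
c[6] = (49148 - 3·12292) / 4 = 12272/4 = 3068
c[5] = (12292 - 3·3068) / 4 = 3088/4 = 772
c[4] = (3068 - 3·772) / 4 = 752/4 = 188
c[3] = (772 - 3·188) / 4 = 208/4 = 52
c[2] = (188 - 3·52) / 4 = 32/4 = 8
c[1] = (52 - 3·8) / 4 = 28/4 = 7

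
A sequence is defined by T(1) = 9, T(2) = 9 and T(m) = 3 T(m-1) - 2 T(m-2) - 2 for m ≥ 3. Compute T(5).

-13

T(3) = 3·9 - 2·9 - 2 = 7
T(4) = 3·7 - 2·9 - 2 = 1
T(5) = 3·1 - 2·7 - 2 = -13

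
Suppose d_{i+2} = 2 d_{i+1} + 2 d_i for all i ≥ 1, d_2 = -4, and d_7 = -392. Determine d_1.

1

Let d_1 = x.
d_3 = -8 + 2x
d_4 = -24 + 4x
d_5 = -64 + 12x
d_6 = -176 + 32x
d_7 = -480 + 88x
So -480 + 88x = -392, giving x = 1.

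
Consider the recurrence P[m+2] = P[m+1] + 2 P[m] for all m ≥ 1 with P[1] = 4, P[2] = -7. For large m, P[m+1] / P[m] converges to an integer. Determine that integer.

2

The characteristic equation is r^2 - r - 2 = 0, which factors as (r - 2)(r + 1) = 0.
So the roots are 2 and -1. Since |2| > |-1| and the coefficient of 2^m is non-zero, the ratio tends to 2.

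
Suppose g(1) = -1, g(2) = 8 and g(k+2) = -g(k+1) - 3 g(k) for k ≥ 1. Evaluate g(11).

g(3) = -8 - 3·(-1) = -5
g(4) = -(-5) - 3·8 = -19
g(5) = -(-19) - 3·(-5) = 34
g(6) = -34 - 3·(-19) = 23
g(7) = -23 - 3·34 = -125
g(8) = -(-125) - 3·23 = 56
g(9) = -56 - 3·(-125) = 319
g(10) = -319 - 3·56 = -487
g(11) = -(-487) - 3·319 = -470

-470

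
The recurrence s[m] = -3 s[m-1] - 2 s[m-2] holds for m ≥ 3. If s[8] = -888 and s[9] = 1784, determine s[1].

-1

Rearranging, s[m-2] = (s[m] + 3 s[m-1]) / -2.
s[7] = (1784 + 3(-888)) / -2 = -880/-2 = 440
s[6] = (-888 + 3(440)) / -2 = 432/-2 = -216
s[5] = (440 + 3(-216)) / -2 = -208/-2 = 104
s[4] = (-216 + 3(104)) / -2 = 96/-2 = -48
s[3] = (104 + 3(-48)) / -2 = -40/-2 = 20
s[2] = (-48 + 3(20)) / -2 = 12/-2 = -6
s[1] = (20 + 3(-6)) / -2 = 2/-2 = -1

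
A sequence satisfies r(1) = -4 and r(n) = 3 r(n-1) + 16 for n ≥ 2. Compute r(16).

The fixed point is 16/(1 - 3) = -8, so r(n) + 8 = 3(r(n-1) + 8).
Hence r(n) = 4·3^{n-1} - 8.
r(16) = 4·3^{15} - 8 = 4·14348907 - 8 = 57395620.

57395620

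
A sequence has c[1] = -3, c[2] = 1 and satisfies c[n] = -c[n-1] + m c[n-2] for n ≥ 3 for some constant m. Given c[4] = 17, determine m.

4

c[3] = -1 - 3m
c[4] = 1 + 4m
So 1 + 4m = 17, giving m = 4.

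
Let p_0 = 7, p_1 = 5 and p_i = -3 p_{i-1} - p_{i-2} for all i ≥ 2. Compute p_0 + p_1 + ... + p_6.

p_2 = -3(5) - 7 = -22
p_3 = -3(-22) - 5 = 61
p_4 = -3(61) - (-22) = -161
p_5 = -3(-161) - 61 = 422
p_6 = -3(422) - (-161) = -1105
Sum = 7 + 5 + (-22) + 61 + (-161) + 422 + (-1105) = -793

-793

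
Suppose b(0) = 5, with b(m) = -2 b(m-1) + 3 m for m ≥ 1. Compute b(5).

b(1) = -2·5 + 3 = -7
b(2) = -2·(-7) + 6 = 20
b(3) = -2·20 + 9 = -31
b(4) = -2·(-31) + 12 = 74
b(5) = -2·74 + 15 = -133

-133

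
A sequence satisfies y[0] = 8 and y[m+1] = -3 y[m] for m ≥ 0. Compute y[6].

y[1] = -3*8 = -24
y[2] = -3*(-24) = 72
y[3] = -3*72 = -216
y[4] = -3*(-216) = 648
y[5] = -3*648 = -1944
y[6] = -3*(-1944) = 5832

5832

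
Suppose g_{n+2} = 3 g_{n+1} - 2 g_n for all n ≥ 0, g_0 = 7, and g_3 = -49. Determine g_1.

-1

Let g_1 = v.
g_2 = -14 + 3v
g_3 = -42 + 7v
So -42 + 7v = -49, giving v = -1.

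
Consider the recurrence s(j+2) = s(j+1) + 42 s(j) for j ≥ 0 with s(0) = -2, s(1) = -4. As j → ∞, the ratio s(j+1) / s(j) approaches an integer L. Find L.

7

The characteristic equation is r^2 - r - 42 = 0, which factors as (r - 7)(r + 6) = 0.
So the roots are 7 and -6. Since |7| > |-6| and the coefficient of 7^j is non-zero, the ratio tends to 7.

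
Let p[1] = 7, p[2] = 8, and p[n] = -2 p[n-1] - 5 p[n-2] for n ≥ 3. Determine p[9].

p[3] = -2*8 - 5*7 = -51
p[4] = -2*(-51) - 5*8 = 62
p[5] = -2*62 - 5*(-51) = 131
p[6] = -2*131 - 5*62 = -572
p[7] = -2*(-572) - 5*131 = 489
p[8] = -2*489 - 5*(-572) = 1882
p[9] = -2*1882 - 5*489 = -6209

-6209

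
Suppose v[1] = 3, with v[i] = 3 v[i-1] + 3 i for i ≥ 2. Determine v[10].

v[2] = 3*3 + 6 = 15
v[3] = 3*15 + 9 = 54
v[4] = 3*54 + 12 = 174
v[5] = 3*174 + 15 = 537
v[6] = 3*537 + 18 = 1629
v[7] = 3*1629 + 21 = 4908
v[8] = 3*4908 + 24 = 14748
v[9] = 3*14748 + 27 = 44271
v[10] = 3*44271 + 30 = 132843

132843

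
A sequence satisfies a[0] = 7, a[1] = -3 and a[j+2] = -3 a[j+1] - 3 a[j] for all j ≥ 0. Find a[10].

a[2] = -3·(-3) - 3·7 = -12
a[3] = -3·(-12) - 3·(-3) = 45
a[4] = -3·45 - 3·(-12) = -99
a[5] = -3·(-99) - 3·45 = 162
a[6] = -3·162 - 3·(-99) = -189
a[7] = -3·(-189) - 3·162 = 81
a[8] = -3·81 - 3·(-189) = 324
a[9] = -3·324 - 3·81 = -1215
a[10] = -3·(-1215) - 3·324 = 2673

2673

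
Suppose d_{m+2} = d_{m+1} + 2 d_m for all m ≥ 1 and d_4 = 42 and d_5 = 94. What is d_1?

Rearranging, d_{m-2} = (d_m - d_{m-1}) / 2.
d_3 = (94 - 42) / 2 = 52/2 = 26
d_2 = (42 - 26) / 2 = 16/2 = 8
d_1 = (26 - 8) / 2 = 18/2 = 9

9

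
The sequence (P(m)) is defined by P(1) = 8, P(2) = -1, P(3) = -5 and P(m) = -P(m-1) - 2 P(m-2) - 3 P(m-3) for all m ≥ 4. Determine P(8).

-100

P(4) = -(-5) - 2*(-1) - 3*8 = -17
P(5) = -(-17) - 2*(-5) - 3*(-1) = 30
P(6) = -30 - 2*(-17) - 3*(-5) = 19
P(7) = -19 - 2*30 - 3*(-17) = -28
P(8) = -(-28) - 2*19 - 3*30 = -100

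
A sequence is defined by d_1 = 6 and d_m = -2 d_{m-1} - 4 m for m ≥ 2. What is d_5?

124

d_2 = -2*6 - 8 = -20
d_3 = -2*(-20) - 12 = 28
d_4 = -2*28 - 16 = -72
d_5 = -2*(-72) - 20 = 124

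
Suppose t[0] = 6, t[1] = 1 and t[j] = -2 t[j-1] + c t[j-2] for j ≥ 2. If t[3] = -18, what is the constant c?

t[2] = -2 + 6c
t[3] = 4 - 11c
So 4 - 11c = -18, giving c = 2.

2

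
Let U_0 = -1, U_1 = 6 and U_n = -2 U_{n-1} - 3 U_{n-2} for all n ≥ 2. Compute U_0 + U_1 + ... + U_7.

104

U_2 = -2·6 - 3·(-1) = -9
U_3 = -2·(-9) - 3·6 = 0
U_4 = -2·0 - 3·(-9) = 27
U_5 = -2·27 - 3·0 = -54
U_6 = -2·(-54) - 3·27 = 27
U_7 = -2·27 - 3·(-54) = 108
Sum = (-1) + 6 + (-9) + 0 + 27 + (-54) + 27 + 108 = 104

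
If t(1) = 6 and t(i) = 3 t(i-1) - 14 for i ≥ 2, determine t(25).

-282429536474

The fixed point is -14/(1 - 3) = 7, so t(i) - 7 = 3(t(i-1) - 7).
Hence t(i) = -1·3^{i-1} + 7.
t(25) = -1·3^{24} + 7 = -1·282429536481 + 7 = -282429536474.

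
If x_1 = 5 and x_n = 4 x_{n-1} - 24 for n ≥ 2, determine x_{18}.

The fixed point is -24/(1 - 4) = 8, so x_n - 8 = 4(x_{n-1} - 8).
Hence x_n = -3·4^{n-1} + 8.
x_{18} = -3·4^{17} + 8 = -3·17179869184 + 8 = -51539607544.

-51539607544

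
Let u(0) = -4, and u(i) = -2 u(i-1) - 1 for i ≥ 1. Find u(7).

469

u(1) = -2(-4) - 1 = 7
u(2) = -2(7) - 1 = -15
u(3) = -2(-15) - 1 = 29
u(4) = -2(29) - 1 = -59
u(5) = -2(-59) - 1 = 117
u(6) = -2(117) - 1 = -235
u(7) = -2(-235) - 1 = 469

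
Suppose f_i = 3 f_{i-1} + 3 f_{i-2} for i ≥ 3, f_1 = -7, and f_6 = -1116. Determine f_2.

Let f_2 = v.
f_3 = -21 + 3v
f_4 = -63 + 12v
f_5 = -252 + 45v
f_6 = -945 + 171v
So -945 + 171v = -1116, giving v = -1.

-1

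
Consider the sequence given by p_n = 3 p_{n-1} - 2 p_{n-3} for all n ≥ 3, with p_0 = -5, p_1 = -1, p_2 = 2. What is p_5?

p_3 = 3·2 - 2·(-5) = 16
p_4 = 3·16 - 2·(-1) = 50
p_5 = 3·50 - 2·2 = 146

146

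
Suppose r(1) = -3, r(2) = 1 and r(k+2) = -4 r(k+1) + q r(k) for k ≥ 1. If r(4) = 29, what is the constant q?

1

r(3) = -4 - 3q
r(4) = 16 + 13q
So 16 + 13q = 29, giving q = 1.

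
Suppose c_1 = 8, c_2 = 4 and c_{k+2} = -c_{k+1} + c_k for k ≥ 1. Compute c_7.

c_3 = -4 + 8 = 4
c_4 = -4 + 4 = 0
c_5 = -0 + 4 = 4
c_6 = -4 + 0 = -4
c_7 = -(-4) + 4 = 8

8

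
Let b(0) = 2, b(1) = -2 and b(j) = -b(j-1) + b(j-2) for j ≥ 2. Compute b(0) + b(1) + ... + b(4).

8

b(2) = -(-2) + 2 = 4
b(3) = -4 + (-2) = -6
b(4) = -(-6) + 4 = 10
Sum = 2 + (-2) + 4 + (-6) + 10 = 8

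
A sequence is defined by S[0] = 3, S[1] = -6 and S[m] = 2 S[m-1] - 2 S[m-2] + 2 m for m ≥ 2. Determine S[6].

S[2] = 2·(-6) - 2·3 + 4 = -14
S[3] = 2·(-14) - 2·(-6) + 6 = -10
S[4] = 2·(-10) - 2·(-14) + 8 = 16
S[5] = 2·16 - 2·(-10) + 10 = 62
S[6] = 2·62 - 2·16 + 12 = 104

104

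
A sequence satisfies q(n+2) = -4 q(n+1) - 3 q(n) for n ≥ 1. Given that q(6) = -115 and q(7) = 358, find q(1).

Rearranging, q(n-2) = (q(n) + 4 q(n-1)) / -3.
q(5) = (358 + 4(-115)) / -3 = -102/-3 = 34
q(4) = (-115 + 4(34)) / -3 = 21/-3 = -7
q(3) = (34 + 4(-7)) / -3 = 6/-3 = -2
q(2) = (-7 + 4(-2)) / -3 = -15/-3 = 5
q(1) = (-2 + 4(5)) / -3 = 18/-3 = -6

-6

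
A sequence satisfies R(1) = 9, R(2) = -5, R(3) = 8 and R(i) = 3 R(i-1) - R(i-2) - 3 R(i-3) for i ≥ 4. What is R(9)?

R(4) = 3*8 - (-5) - 3*9 = 2
R(5) = 3*2 - 8 - 3*(-5) = 13
R(6) = 3*13 - 2 - 3*8 = 13
R(7) = 3*13 - 13 - 3*2 = 20
R(8) = 3*20 - 13 - 3*13 = 8
R(9) = 3*8 - 20 - 3*13 = -35

-35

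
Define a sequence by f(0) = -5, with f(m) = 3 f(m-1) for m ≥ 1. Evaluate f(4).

-405

f(1) = 3(-5) = -15
f(2) = 3(-15) = -45
f(3) = 3(-45) = -135
f(4) = 3(-135) = -405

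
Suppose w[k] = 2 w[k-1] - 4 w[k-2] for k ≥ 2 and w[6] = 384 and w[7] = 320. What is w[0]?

Rearranging, w[k-2] = (w[k] - 2 w[k-1]) / -4.
w[5] = (320 - 2(384)) / -4 = -448/-4 = 112
w[4] = (384 - 2(112)) / -4 = 160/-4 = -40
w[3] = (112 - 2(-40)) / -4 = 192/-4 = -48
w[2] = (-40 - 2(-48)) / -4 = 56/-4 = -14
w[1] = (-48 - 2(-14)) / -4 = -20/-4 = 5
w[0] = (-14 - 2(5)) / -4 = -24/-4 = 6

6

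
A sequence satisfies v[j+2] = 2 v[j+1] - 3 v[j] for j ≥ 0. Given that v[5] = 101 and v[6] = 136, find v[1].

-7

Rearranging, v[j-2] = (v[j] - 2 v[j-1]) / -3.
v[4] = (136 - 2*101) / -3 = -66/-3 = 22
v[3] = (101 - 2*22) / -3 = 57/-3 = -19
v[2] = (22 - 2*(-19)) / -3 = 60/-3 = -20
v[1] = (-19 - 2*(-20)) / -3 = 21/-3 = -7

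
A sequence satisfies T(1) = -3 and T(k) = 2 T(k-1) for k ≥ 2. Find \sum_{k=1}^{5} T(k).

-93

T(2) = 2·(-3) = -6
T(3) = 2·(-6) = -12
T(4) = 2·(-12) = -24
T(5) = 2·(-24) = -48
Sum = (-3) + (-6) + (-12) + (-24) + (-48) = -93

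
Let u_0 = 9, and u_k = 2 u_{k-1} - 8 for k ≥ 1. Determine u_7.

136

u_1 = 2(9) - 8 = 10
u_2 = 2(10) - 8 = 12
u_3 = 2(12) - 8 = 16
u_4 = 2(16) - 8 = 24
u_5 = 2(24) - 8 = 40
u_6 = 2(40) - 8 = 72
u_7 = 2(72) - 8 = 136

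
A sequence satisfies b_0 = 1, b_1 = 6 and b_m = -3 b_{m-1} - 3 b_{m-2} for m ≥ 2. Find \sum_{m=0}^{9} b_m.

b_2 = -3·6 - 3·1 = -21
b_3 = -3·(-21) - 3·6 = 45
b_4 = -3·45 - 3·(-21) = -72
b_5 = -3·(-72) - 3·45 = 81
b_6 = -3·81 - 3·(-72) = -27
b_7 = -3·(-27) - 3·81 = -162
b_8 = -3·(-162) - 3·(-27) = 567
b_9 = -3·567 - 3·(-162) = -1215
Sum = 1 + 6 + (-21) + 45 + (-72) + 81 + (-27) + (-162) + 567 + (-1215) = -797

-797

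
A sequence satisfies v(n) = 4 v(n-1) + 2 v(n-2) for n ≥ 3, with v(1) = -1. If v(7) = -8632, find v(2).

Let v(2) = z.
v(3) = -2 + 4z
v(4) = -8 + 18z
v(5) = -36 + 80z
v(6) = -160 + 356z
v(7) = -712 + 1584z
So -712 + 1584z = -8632, giving z = -5.

-5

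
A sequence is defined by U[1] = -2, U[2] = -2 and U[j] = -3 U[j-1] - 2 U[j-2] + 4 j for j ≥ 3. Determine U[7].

U[3] = -3(-2) - 2(-2) + 12 = 22
U[4] = -3(22) - 2(-2) + 16 = -46
U[5] = -3(-46) - 2(22) + 20 = 114
U[6] = -3(114) - 2(-46) + 24 = -226
U[7] = -3(-226) - 2(114) + 28 = 478

478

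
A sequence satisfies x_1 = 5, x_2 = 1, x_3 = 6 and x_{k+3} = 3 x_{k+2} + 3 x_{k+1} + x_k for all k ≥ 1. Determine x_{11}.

315946

x_4 = 3(6) + 3(1) + 5 = 26
x_5 = 3(26) + 3(6) + 1 = 97
x_6 = 3(97) + 3(26) + 6 = 375
x_7 = 3(375) + 3(97) + 26 = 1442
x_8 = 3(1442) + 3(375) + 97 = 5548
x_9 = 3(5548) + 3(1442) + 375 = 21345
x_{10} = 3(21345) + 3(5548) + 1442 = 82121
x_{11} = 3(82121) + 3(21345) + 5548 = 315946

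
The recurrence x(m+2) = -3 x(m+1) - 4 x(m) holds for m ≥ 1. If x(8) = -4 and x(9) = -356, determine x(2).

4

Rearranging, x(m-2) = (x(m) + 3 x(m-1)) / -4.
x(7) = (-356 + 3(-4)) / -4 = -368/-4 = 92
x(6) = (-4 + 3(92)) / -4 = 272/-4 = -68
x(5) = (92 + 3(-68)) / -4 = -112/-4 = 28
x(4) = (-68 + 3(28)) / -4 = 16/-4 = -4
x(3) = (28 + 3(-4)) / -4 = 16/-4 = -4
x(2) = (-4 + 3(-4)) / -4 = -16/-4 = 4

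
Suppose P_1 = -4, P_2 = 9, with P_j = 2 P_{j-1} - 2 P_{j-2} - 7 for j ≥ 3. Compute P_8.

-87

P_3 = 2(9) - 2(-4) - 7 = 19
P_4 = 2(19) - 2(9) - 7 = 13
P_5 = 2(13) - 2(19) - 7 = -19
P_6 = 2(-19) - 2(13) - 7 = -71
P_7 = 2(-71) - 2(-19) - 7 = -111
P_8 = 2(-111) - 2(-71) - 7 = -87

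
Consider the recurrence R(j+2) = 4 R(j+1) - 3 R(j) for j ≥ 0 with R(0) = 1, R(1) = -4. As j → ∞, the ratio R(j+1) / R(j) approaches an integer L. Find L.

The characteristic equation is r^2 - 4r + 3 = 0, which factors as (r - 3)(r - 1) = 0.
So the roots are 3 and 1. Since |3| > |1| and the coefficient of 3^j is non-zero, the ratio tends to 3.

3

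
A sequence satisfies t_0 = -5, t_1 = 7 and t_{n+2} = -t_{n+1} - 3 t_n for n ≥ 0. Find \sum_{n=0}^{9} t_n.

t_2 = -7 - 3·(-5) = 8
t_3 = -8 - 3·7 = -29
t_4 = -(-29) - 3·8 = 5
t_5 = -5 - 3·(-29) = 82
t_6 = -82 - 3·5 = -97
t_7 = -(-97) - 3·82 = -149
t_8 = -(-149) - 3·(-97) = 440
t_9 = -440 - 3·(-149) = 7
Sum = (-5) + 7 + 8 + (-29) + 5 + 82 + (-97) + (-149) + 440 + 7 = 269

269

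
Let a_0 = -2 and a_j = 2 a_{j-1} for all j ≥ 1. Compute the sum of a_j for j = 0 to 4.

a_1 = 2(-2) = -4
a_2 = 2(-4) = -8
a_3 = 2(-8) = -16
a_4 = 2(-16) = -32
Sum = (-2) + (-4) + (-8) + (-16) + (-32) = -62

-62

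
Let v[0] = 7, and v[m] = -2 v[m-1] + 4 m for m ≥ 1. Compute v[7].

-772

v[1] = -2(7) + 4 = -10
v[2] = -2(-10) + 8 = 28
v[3] = -2(28) + 12 = -44
v[4] = -2(-44) + 16 = 104
v[5] = -2(104) + 20 = -188
v[6] = -2(-188) + 24 = 400
v[7] = -2(400) + 28 = -772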